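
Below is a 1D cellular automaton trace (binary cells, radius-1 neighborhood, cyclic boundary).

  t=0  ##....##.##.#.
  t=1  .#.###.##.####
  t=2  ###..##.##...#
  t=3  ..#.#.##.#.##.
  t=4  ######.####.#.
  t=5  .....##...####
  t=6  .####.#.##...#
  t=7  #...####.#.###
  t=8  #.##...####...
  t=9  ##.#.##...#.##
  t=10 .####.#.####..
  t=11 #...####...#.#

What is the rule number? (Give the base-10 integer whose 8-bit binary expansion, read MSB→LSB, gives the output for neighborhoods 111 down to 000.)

103

  ###|.  b7=0 t=1,i=4
  ##.|#  b6=1 t=0,i=1
  #.#|#  b5=1 t=0,i=8
  #..|.  b4=0 t=0,i=2
  .##|.  b3=0 t=0,i=0
  .#.|#  b2=1 t=0,i=12
  ..#|#  b1=1 t=0,i=5
  ...|#  b0=1 t=0,i=3
  bits 01100111 = 103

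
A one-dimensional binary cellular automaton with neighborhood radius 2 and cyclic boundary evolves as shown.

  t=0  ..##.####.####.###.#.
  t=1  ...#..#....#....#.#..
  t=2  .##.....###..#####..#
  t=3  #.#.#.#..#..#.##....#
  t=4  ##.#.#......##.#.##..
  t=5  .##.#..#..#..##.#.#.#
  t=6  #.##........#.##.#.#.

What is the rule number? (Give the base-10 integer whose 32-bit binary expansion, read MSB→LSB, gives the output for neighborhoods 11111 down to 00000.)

  nb #####: next=#  (t=2,i=15, bit31=1)
  nb ####.: next=.  (t=0,i=7, bit30=0)
  nb ###.#: next=.  (t=0,i=8, bit29=0)
  nb ###..: next=.  (t=2,i=10, bit28=0)
  nb ##.##: next=.  (t=0,i=4, bit27=0)
  nb ##.#.: next=#  (t=0,i=18, bit26=1)
  nb ##..#: next=.  (t=2,i=11, bit25=0)
  nb ##...: next=.  (t=2,i=3, bit24=0)
  nb #.###: next=.  (t=0,i=5, bit23=0)
  nb #.##.: next=.  (t=2,i=1, bit22=0)
  nb #.#.#: next=.  (t=3,i=2, bit21=0)
  nb #.#..: next=.  (t=0,i=19, bit20=0)
  nb #..##: next=#  (t=2,i=12, bit19=1)
  nb #..#.: next=.  (t=1,i=5, bit18=0)
  nb #...#: next=.  (t=0,i=0, bit17=0)
  nb #....: next=#  (t=1,i=8, bit16=1)
  nb .####: next=#  (t=0,i=6, bit15=1)
  nb .###.: next=#  (t=0,i=16, bit14=1)
  nb .##.#: next=#  (t=0,i=3, bit13=1)
  nb .##..: next=#  (t=2,i=2, bit12=1)
  nb .#.##: next=#  (t=2,i=0, bit11=1)
  nb .#.#.: next=#  (t=1,i=17, bit10=1)
  nb .#..#: next=.  (t=1,i=4, bit9=0)
  nb .#...: next=.  (t=0,i=20, bit8=0)
  nb ..###: next=.  (t=2,i=8, bit7=0)
  nb ..##.: next=.  (t=0,i=2, bit6=0)
  nb ..#.#: next=#  (t=1,i=16, bit5=1)
  nb ..#..: next=.  (t=1,i=3, bit4=0)
  nb ...##: next=.  (t=0,i=1, bit3=0)
  nb ...#.: next=#  (t=1,i=2, bit2=1)
  nb ....#: next=#  (t=1,i=1, bit1=1)
  nb .....: next=.  (t=1,i=0, bit0=0)
  bits 10000100000010011111110000100110 = 2215246886

2215246886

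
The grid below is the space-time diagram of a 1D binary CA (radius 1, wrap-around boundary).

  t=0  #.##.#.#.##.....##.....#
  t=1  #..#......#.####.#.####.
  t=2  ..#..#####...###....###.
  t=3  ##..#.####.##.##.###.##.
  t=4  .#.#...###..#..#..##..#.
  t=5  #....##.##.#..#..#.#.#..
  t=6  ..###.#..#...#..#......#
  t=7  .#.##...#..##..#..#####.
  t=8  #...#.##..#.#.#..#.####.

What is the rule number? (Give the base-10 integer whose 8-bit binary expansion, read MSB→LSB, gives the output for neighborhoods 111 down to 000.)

195

  ###|#  b7=1 t=1,i=13
  ##.|#  b6=1 t=0,i=0
  #.#|.  b5=0 t=0,i=1
  #..|.  b4=0 t=0,i=11
  .##|.  b3=0 t=0,i=2
  .#.|.  b2=0 t=0,i=5
  ..#|#  b1=1 t=0,i=15
  ...|#  b0=1 t=0,i=12
  bits 11000011 = 195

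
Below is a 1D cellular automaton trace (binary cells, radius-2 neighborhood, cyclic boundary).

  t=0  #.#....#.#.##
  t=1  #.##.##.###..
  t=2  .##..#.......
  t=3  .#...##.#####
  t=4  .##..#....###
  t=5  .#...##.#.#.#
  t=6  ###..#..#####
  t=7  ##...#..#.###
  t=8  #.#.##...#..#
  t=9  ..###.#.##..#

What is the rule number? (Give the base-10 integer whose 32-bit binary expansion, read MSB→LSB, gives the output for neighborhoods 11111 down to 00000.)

3782217175

  [31] ##### => #  t=3,i=10
  [30] ####. => #  t=3,i=11
  [29] ###.# => #  t=0,i=0
  [28] ###.. => .  t=1,i=10
  [27] ##.## => .  t=1,i=4
  [26] ##.#. => .  t=0,i=1
  [25] ##..# => .  t=1,i=11
  [24] ##... => #  t=7,i=2
  [23] #.### => .  t=0,i=11
  [22] #.##. => #  t=1,i=2
  [21] #.#.# => #  t=0,i=9
  [20] #.#.. => #  t=0,i=2
  [19] #..## => .  t=6,i=7
  [18] #..#. => .  t=1,i=12
  [17] #...# => .  t=3,i=3
  [16] #.... => .  t=0,i=4
  [15] .#### => .  t=3,i=9
  [14] .###. => .  t=0,i=12
  [13] .##.# => .  t=1,i=3
  [12] .##.. => .  t=2,i=2
  [11] .#.## => #  t=0,i=10
  [10] .#.#. => #  t=0,i=8
  [9] .#..# => .  t=6,i=6
  [8] .#... => #  t=0,i=3
  [7] ..### => #  t=4,i=10
  [6] ..##. => #  t=2,i=1
  [5] ..#.# => .  t=0,i=7
  [4] ..#.. => #  t=2,i=5
  [3] ...## => .  t=2,i=0
  [2] ...#. => #  t=0,i=6
  [1] ....# => #  t=0,i=5
  [0] ..... => #  t=2,i=8
  bits 11100001011100000000110111010111 = 3782217175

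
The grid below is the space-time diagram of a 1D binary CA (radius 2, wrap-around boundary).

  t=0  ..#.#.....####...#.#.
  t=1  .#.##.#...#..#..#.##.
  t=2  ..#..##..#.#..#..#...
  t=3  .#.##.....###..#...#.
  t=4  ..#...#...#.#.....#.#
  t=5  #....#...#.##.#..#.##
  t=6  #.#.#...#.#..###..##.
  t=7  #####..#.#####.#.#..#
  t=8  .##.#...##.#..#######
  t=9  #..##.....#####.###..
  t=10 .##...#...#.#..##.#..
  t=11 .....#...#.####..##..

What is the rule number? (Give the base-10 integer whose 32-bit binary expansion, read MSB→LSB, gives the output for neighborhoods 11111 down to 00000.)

  [31] ##### => #  t=7,i=1
  [30] ####. => .  t=0,i=12
  [29] ###.# => .  t=7,i=13
  [28] ###.. => #  t=0,i=13
  [27] ##.## => #  t=8,i=0
  [26] ##.#. => #  t=1,i=5
  [25] ##..# => .  t=1,i=20
  [24] ##... => .  t=0,i=14
  [23] #.### => #  t=5,i=19
  [22] #.##. => .  t=1,i=3
  [21] #.#.# => #  t=6,i=0
  [20] #.#.. => #  t=0,i=4
  [19] #..## => #  t=2,i=4
  [18] #..#. => .  t=1,i=0
  [17] #...# => .  t=0,i=0
  [16] #.... => #  t=0,i=6
  [15] .#### => .  t=0,i=11
  [14] .###. => .  t=3,i=11
  [13] .##.# => .  t=1,i=4
  [12] .##.. => .  t=1,i=19
  [11] .#.## => #  t=1,i=2
  [10] .#.#. => #  t=0,i=3
  [9] .#..# => #  t=1,i=11
  [8] .#... => .  t=0,i=5
  [7] ..### => #  t=0,i=10
  [6] ..##. => .  t=2,i=5
  [5] ..#.# => .  t=0,i=2
  [4] ..#.. => .  t=1,i=10
  [3] ...## => .  t=0,i=9
  [2] ...#. => #  t=0,i=1
  [1] ....# => .  t=0,i=8
  [0] ..... => .  t=0,i=7
  bits 10011100101110010000111010000100 = 2629373572

2629373572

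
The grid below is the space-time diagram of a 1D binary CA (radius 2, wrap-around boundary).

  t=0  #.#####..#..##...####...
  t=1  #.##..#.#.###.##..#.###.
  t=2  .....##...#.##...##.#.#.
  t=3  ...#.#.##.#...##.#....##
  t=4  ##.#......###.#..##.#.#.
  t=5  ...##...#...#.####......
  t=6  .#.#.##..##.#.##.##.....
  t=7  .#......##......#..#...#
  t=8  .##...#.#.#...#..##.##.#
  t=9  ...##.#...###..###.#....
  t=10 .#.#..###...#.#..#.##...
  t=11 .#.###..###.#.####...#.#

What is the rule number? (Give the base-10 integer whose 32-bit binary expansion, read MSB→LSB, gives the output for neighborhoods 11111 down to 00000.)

  ##### -> .   bit 31 = 0  t=0,i=4
  ####. -> .   bit 30 = 0  t=0,i=5
  ###.# -> #   bit 29 = 1  t=1,i=12
  ###.. -> #   bit 28 = 1  t=0,i=6
  ##.## -> #   bit 27 = 1  t=1,i=13
  ##.#. -> .   bit 26 = 0  t=1,i=23
  ##..# -> .   bit 25 = 0  t=0,i=7
  ##... -> #   bit 24 = 1  t=0,i=14
  #.### -> #   bit 23 = 1  t=0,i=2
  #.##. -> .   bit 22 = 0  t=1,i=2
  #.#.# -> .   bit 21 = 0  t=1,i=0
  #.#.. -> #   bit 20 = 1  t=2,i=22
  #..## -> #   bit 19 = 1  t=0,i=11
  #..#. -> #   bit 18 = 1  t=0,i=8
  #...# -> #   bit 17 = 1  t=0,i=15
  #.... -> .   bit 16 = 0  t=2,i=0
  .#### -> #   bit 15 = 1  t=0,i=3
  .###. -> .   bit 14 = 0  t=1,i=11
  .##.# -> .   bit 13 = 0  t=2,i=18
  .##.. -> .   bit 12 = 0  t=0,i=13
  .#.## -> .   bit 11 = 0  t=0,i=1
  .#.#. -> .   bit 10 = 0  t=1,i=7
  .#..# -> #   bit 9 = 1  t=0,i=10
  .#... -> #   bit 8 = 1  t=2,i=23
  ..### -> .   bit 7 = 0  t=0,i=17
  ..##. -> #   bit 6 = 1  t=0,i=12
  ..#.# -> #   bit 5 = 1  t=0,i=0
  ..#.. -> .   bit 4 = 0  t=0,i=9
  ...## -> .   bit 3 = 0  t=0,i=16
  ...#. -> .   bit 2 = 0  t=0,i=23
  ....# -> #   bit 1 = 1  t=2,i=3
  ..... -> .   bit 0 = 0  t=2,i=1
  bits 00111001100111101000001101100010 = 966689634

966689634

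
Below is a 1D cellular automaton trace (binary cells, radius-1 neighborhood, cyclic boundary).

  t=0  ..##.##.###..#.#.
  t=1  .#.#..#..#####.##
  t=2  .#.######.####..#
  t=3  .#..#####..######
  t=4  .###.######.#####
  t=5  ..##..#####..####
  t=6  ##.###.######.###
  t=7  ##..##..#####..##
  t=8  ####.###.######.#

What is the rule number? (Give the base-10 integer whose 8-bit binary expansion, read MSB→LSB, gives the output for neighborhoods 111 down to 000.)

214

  [7] ### => #  t=0,i=9
  [6] ##. => #  t=0,i=3
  [5] #.# => .  t=0,i=4
  [4] #.. => #  t=0,i=11
  [3] .## => .  t=0,i=2
  [2] .#. => #  t=0,i=13
  [1] ..# => #  t=0,i=1
  [0] ... => .  t=0,i=0
  bits 11010110 = 214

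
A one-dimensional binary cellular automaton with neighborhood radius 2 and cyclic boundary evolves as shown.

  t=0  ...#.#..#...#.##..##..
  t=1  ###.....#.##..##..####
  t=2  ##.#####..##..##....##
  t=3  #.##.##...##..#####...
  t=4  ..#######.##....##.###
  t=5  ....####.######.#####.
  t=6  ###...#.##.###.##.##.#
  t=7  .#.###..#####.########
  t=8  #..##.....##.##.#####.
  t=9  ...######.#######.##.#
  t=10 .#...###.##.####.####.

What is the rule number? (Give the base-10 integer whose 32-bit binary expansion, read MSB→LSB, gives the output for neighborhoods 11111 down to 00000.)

  [31] ##### => #  t=1,i=0
  [30] ####. => #  t=1,i=1
  [29] ###.# => .  t=2,i=1
  [28] ###.. => .  t=1,i=2
  [27] ##.## => #  t=2,i=2
  [26] ##.#. => #  t=7,i=0
  [25] ##..# => .  t=0,i=16
  [24] ##... => #  t=0,i=20
  [23] #.### => #  t=2,i=3
  [22] #.##. => #  t=0,i=14
  [21] #.#.# => .  t=7,i=1
  [20] #.#.. => .  t=0,i=5
  [19] #..## => .  t=0,i=17
  [18] #..#. => .  t=0,i=7
  [17] #...# => #  t=0,i=10
  [16] #.... => #  t=0,i=21
  [15] .#### => .  t=1,i=19
  [14] .###. => #  t=4,i=20
  [13] .##.# => #  t=3,i=3
  [12] .##.. => #  t=0,i=15
  [11] .#.## => .  t=0,i=13
  [10] .#.#. => .  t=0,i=4
  [9] .#..# => .  t=0,i=6
  [8] .#... => .  t=0,i=9
  [7] ..### => .  t=1,i=18
  [6] ..##. => #  t=0,i=18
  [5] ..#.# => .  t=0,i=3
  [4] ..#.. => #  t=0,i=8
  [3] ...## => .  t=2,i=19
  [2] ...#. => #  t=0,i=2
  [1] ....# => #  t=0,i=1
  [0] ..... => #  t=0,i=0
  bits 11001101110000110111000001010111 = 3452137559

3452137559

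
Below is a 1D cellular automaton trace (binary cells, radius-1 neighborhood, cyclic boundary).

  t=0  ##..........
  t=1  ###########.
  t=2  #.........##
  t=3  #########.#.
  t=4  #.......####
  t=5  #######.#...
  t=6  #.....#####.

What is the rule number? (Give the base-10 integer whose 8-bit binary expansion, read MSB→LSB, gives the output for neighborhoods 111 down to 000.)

125

  ###|.  b7=0 t=1,i=1
  ##.|#  b6=1 t=0,i=1
  #.#|#  b5=1 t=1,i=11
  #..|#  b4=1 t=0,i=2
  .##|#  b3=1 t=0,i=0
  .#.|#  b2=1 t=3,i=10
  ..#|.  b1=0 t=0,i=11
  ...|#  b0=1 t=0,i=3
  bits 01111101 = 125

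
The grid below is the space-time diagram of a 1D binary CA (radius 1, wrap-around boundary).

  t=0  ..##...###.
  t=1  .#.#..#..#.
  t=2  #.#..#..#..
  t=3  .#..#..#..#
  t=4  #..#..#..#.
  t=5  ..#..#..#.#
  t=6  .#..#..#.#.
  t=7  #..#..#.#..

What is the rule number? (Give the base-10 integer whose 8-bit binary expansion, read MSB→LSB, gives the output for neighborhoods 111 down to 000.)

98

  [7] ### => .  t=0,i=8
  [6] ##. => #  t=0,i=3
  [5] #.# => #  t=1,i=2
  [4] #.. => .  t=0,i=4
  [3] .## => .  t=0,i=2
  [2] .#. => .  t=1,i=1
  [1] ..# => #  t=0,i=1
  [0] ... => .  t=0,i=0
  bits 01100010 = 98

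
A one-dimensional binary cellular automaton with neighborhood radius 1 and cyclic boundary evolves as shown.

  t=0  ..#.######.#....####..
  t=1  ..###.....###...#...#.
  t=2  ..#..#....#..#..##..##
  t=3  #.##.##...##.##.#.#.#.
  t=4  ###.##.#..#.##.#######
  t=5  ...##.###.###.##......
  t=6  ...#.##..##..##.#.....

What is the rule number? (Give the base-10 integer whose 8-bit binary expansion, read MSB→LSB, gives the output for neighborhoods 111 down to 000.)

  ### -> .   bit 7 = 0  t=0,i=5
  ##. -> .   bit 6 = 0  t=0,i=9
  #.# -> #   bit 5 = 1  t=0,i=3
  #.. -> #   bit 4 = 1  t=0,i=12
  .## -> #   bit 3 = 1  t=0,i=4
  .#. -> #   bit 2 = 1  t=0,i=2
  ..# -> .   bit 1 = 0  t=0,i=1
  ... -> .   bit 0 = 0  t=0,i=0
  bits 00111100 = 60

60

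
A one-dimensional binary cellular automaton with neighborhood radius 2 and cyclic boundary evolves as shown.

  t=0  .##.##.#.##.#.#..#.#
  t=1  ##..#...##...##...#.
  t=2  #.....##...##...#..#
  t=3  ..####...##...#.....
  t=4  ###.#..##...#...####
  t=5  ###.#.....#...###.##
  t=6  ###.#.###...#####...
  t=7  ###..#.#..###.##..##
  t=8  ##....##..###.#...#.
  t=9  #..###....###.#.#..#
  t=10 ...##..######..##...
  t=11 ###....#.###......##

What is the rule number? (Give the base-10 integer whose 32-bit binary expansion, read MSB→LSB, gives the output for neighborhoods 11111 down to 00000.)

  ##### -> #   bit 31 = 1  t=4,i=0
  ####. -> #   bit 30 = 1  t=3,i=4
  ###.# -> #   bit 29 = 1  t=4,i=2
  ###.. -> .   bit 28 = 0  t=3,i=5
  ##.## -> .   bit 27 = 0  t=0,i=3
  ##.#. -> .   bit 26 = 0  t=0,i=6
  ##..# -> .   bit 25 = 0  t=1,i=2
  ##... -> .   bit 24 = 0  t=1,i=10
  #.### -> .   bit 23 = 0  t=5,i=18
  #.##. -> #   bit 22 = 1  t=0,i=1
  #.#.# -> .   bit 21 = 0  t=0,i=7
  #.#.. -> #   bit 20 = 1  t=0,i=14
  #..## -> .   bit 19 = 0  t=2,i=18
  #..#. -> .   bit 18 = 0  t=0,i=16
  #...# -> #   bit 17 = 1  t=1,i=6
  #.... -> #   bit 16 = 1  t=2,i=2
  .#### -> .   bit 15 = 0  t=3,i=3
  .###. -> #   bit 14 = 1  t=5,i=15
  .##.# -> .   bit 13 = 0  t=0,i=2
  .##.. -> .   bit 12 = 0  t=1,i=1
  .#.## -> #   bit 11 = 1  t=0,i=0
  .#.#. -> #   bit 10 = 1  t=0,i=13
  .#..# -> .   bit 9 = 0  t=0,i=15
  .#... -> .   bit 8 = 0  t=1,i=5
  ..### -> #   bit 7 = 1  t=3,i=2
  ..##. -> .   bit 6 = 0  t=1,i=8
  ..#.# -> .   bit 5 = 0  t=0,i=17
  ..#.. -> .   bit 4 = 0  t=1,i=4
  ...## -> #   bit 3 = 1  t=1,i=7
  ...#. -> .   bit 2 = 0  t=1,i=17
  ....# -> #   bit 1 = 1  t=2,i=4
  ..... -> #   bit 0 = 1  t=2,i=3
  bits 11100000010100110100110010001011 = 3763555467

3763555467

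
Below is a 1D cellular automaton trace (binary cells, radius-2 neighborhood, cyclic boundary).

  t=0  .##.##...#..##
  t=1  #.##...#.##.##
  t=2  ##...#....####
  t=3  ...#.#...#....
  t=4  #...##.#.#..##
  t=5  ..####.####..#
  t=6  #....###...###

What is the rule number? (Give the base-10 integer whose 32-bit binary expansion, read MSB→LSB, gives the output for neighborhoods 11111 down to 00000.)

  #####|.  b31=0 t=2,i=12
  ####.|.  b30=0 t=2,i=0
  ###.#|#  b29=1 t=1,i=0
  ###..|.  b28=0 t=2,i=1
  ##.##|#  b27=1 t=0,i=0
  ##.#.|.  b26=0 t=4,i=6
  ##..#|#  b25=1 t=5,i=11
  ##...|.  b24=0 t=0,i=6
  #.###|#  b23=1 t=1,i=12
  #.##.|.  b22=0 t=0,i=1
  #.#.#|#  b21=1 t=4,i=7
  #.#..|#  b20=1 t=3,i=5
  #..##|.  b19=0 t=0,i=11
  #..#.|#  b18=1 t=5,i=12
  #...#|#  b17=1 t=0,i=7
  #....|.  b16=0 t=2,i=7
  .####|.  b15=0 t=2,i=11
  .###.|#  b14=1 t=1,i=13
  .##.#|#  b13=1 t=0,i=2
  .##..|.  b12=0 t=0,i=5
  .#.##|.  b11=0 t=1,i=8
  .#.#.|#  b10=1 t=3,i=4
  .#..#|#  b9=1 t=0,i=10
  .#...|.  b8=0 t=2,i=6
  ..###|.  b7=0 t=2,i=10
  ..##.|#  b6=1 t=0,i=12
  ..#.#|.  b5=0 t=1,i=7
  ..#..|#  b4=1 t=0,i=9
  ...##|#  b3=1 t=2,i=9
  ...#.|.  b2=0 t=0,i=8
  ....#|.  b1=0 t=2,i=8
  .....|#  b0=1 t=3,i=0
  bits 00101010101101100110011001011001 = 716596825

716596825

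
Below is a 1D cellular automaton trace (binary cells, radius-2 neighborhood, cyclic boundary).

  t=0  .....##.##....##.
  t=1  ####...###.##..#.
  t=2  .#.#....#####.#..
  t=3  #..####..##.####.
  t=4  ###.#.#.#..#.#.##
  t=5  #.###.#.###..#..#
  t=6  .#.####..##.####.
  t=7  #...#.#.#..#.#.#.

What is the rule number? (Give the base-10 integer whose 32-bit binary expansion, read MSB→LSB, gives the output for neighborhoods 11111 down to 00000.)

3162362647

  #####|#  b31=1 t=2,i=10
  ####.|.  b30=0 t=1,i=2
  ###.#|#  b29=1 t=1,i=9
  ###..|#  b28=1 t=1,i=3
  ##.##|#  b27=1 t=0,i=7
  ##.#.|#  b26=1 t=2,i=13
  ##..#|.  b25=0 t=1,i=13
  ##...|.  b24=0 t=0,i=10
  #.###|.  b23=0 t=1,i=0
  #.##.|#  b22=1 t=0,i=8
  #.#.#|#  b21=1 t=4,i=4
  #.#..|#  b20=1 t=2,i=3
  #..##|#  b19=1 t=3,i=2
  #..#.|#  b18=1 t=1,i=14
  #...#|.  b17=0 t=1,i=5
  #....|#  b16=1 t=0,i=0
  .####|#  b15=1 t=1,i=1
  .###.|#  b14=1 t=1,i=8
  .##.#|.  b13=0 t=0,i=6
  .##..|#  b12=1 t=0,i=9
  .#.##|.  b11=0 t=1,i=16
  .#.#.|.  b10=0 t=2,i=2
  .#..#|#  b9=1 t=3,i=1
  .#...|#  b8=1 t=2,i=4
  ..###|.  b7=0 t=1,i=7
  ..##.|.  b6=0 t=0,i=5
  ..#.#|.  b5=0 t=1,i=15
  ..#..|#  b4=1 t=5,i=13
  ...##|.  b3=0 t=0,i=4
  ...#.|#  b2=1 t=2,i=0
  ....#|#  b1=1 t=0,i=3
  .....|#  b0=1 t=0,i=1
  bits 10111100011111011101001100010111 = 3162362647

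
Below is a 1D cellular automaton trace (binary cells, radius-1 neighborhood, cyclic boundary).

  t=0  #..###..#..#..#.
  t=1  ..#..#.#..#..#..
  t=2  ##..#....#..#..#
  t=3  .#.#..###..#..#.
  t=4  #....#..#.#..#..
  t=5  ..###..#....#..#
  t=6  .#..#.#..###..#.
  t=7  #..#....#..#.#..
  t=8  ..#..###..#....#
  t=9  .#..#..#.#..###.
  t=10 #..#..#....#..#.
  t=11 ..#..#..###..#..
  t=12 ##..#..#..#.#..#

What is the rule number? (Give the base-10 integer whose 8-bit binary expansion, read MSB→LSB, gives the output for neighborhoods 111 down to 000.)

  nb ###: next=.  (t=0,i=4, bit7=0)
  nb ##.: next=#  (t=0,i=5, bit6=1)
  nb #.#: next=.  (t=0,i=15, bit5=0)
  nb #..: next=.  (t=0,i=1, bit4=0)
  nb .##: next=.  (t=0,i=3, bit3=0)
  nb .#.: next=.  (t=0,i=0, bit2=0)
  nb ..#: next=#  (t=0,i=2, bit1=1)
  nb ...: next=#  (t=1,i=0, bit0=1)
  bits 01000011 = 67

67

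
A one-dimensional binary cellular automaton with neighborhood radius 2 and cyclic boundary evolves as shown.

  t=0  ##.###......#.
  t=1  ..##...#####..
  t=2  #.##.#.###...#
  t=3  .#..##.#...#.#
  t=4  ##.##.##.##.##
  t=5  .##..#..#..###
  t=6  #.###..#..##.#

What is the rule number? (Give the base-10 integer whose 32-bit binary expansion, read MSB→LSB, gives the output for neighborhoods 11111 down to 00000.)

  ##### -> #   bit 31 = 1  t=1,i=9
  ####. -> .   bit 30 = 0  t=1,i=10
  ###.# -> #   bit 29 = 1  t=4,i=1
  ###.. -> .   bit 28 = 0  t=0,i=5
  ##.## -> #   bit 27 = 1  t=0,i=2
  ##.#. -> #   bit 26 = 1  t=2,i=4
  ##..# -> #   bit 25 = 1  t=5,i=3
  ##... -> .   bit 24 = 0  t=0,i=6
  #.### -> #   bit 23 = 1  t=0,i=3
  #.##. -> .   bit 22 = 0  t=0,i=0
  #.#.# -> #   bit 21 = 1  t=2,i=5
  #.#.. -> #   bit 20 = 1  t=3,i=1
  #..## -> #   bit 19 = 1  t=3,i=3
  #..#. -> #   bit 18 = 1  t=5,i=4
  #...# -> #   bit 17 = 1  t=1,i=5
  #.... -> #   bit 16 = 1  t=0,i=7
  .#### -> #   bit 15 = 1  t=1,i=8
  .###. -> .   bit 14 = 0  t=0,i=4
  .##.# -> .   bit 13 = 0  t=0,i=1
  .##.. -> #   bit 12 = 1  t=1,i=3
  .#.## -> .   bit 11 = 0  t=0,i=13
  .#.#. -> #   bit 10 = 1  t=3,i=0
  .#..# -> .   bit 9 = 0  t=3,i=2
  .#... -> .   bit 8 = 0  t=3,i=8
  ..### -> #   bit 7 = 1  t=1,i=7
  ..##. -> #   bit 6 = 1  t=1,i=2
  ..#.# -> .   bit 5 = 0  t=0,i=12
  ..#.. -> .   bit 4 = 0  t=5,i=5
  ...## -> .   bit 3 = 0  t=1,i=1
  ...#. -> #   bit 2 = 1  t=0,i=11
  ....# -> #   bit 1 = 1  t=0,i=10
  ..... -> #   bit 0 = 1  t=0,i=8
  bits 10101110101111111001010011000111 = 2931791047

2931791047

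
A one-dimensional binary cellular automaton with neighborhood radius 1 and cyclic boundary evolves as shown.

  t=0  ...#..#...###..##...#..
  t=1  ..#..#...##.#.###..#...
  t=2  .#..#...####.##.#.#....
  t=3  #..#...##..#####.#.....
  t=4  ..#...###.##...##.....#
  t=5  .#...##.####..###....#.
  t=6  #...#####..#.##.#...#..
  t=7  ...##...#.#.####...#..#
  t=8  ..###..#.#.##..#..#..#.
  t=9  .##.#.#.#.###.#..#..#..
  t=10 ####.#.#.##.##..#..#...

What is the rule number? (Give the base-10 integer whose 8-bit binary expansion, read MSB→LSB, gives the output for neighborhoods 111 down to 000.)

  nb ###: next=.  (t=0,i=11, bit7=0)
  nb ##.: next=#  (t=0,i=12, bit6=1)
  nb #.#: next=#  (t=1,i=11, bit5=1)
  nb #..: next=.  (t=0,i=4, bit4=0)
  nb .##: next=#  (t=0,i=10, bit3=1)
  nb .#.: next=.  (t=0,i=3, bit2=0)
  nb ..#: next=#  (t=0,i=2, bit1=1)
  nb ...: next=.  (t=0,i=0, bit0=0)
  bits 01101010 = 106

106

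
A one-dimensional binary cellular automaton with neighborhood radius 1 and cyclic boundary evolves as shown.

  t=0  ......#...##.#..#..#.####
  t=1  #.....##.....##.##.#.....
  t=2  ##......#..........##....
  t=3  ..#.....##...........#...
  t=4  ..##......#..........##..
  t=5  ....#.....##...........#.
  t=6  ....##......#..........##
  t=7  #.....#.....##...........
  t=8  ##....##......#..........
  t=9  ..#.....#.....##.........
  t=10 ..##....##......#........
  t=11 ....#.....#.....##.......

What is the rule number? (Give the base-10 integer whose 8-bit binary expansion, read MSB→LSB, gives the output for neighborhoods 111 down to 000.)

  ### -> .   bit 7 = 0  t=0,i=22
  ##. -> .   bit 6 = 0  t=0,i=11
  #.# -> .   bit 5 = 0  t=0,i=12
  #.. -> #   bit 4 = 1  t=0,i=0
  .## -> .   bit 3 = 0  t=0,i=10
  .#. -> #   bit 2 = 1  t=0,i=6
  ..# -> .   bit 1 = 0  t=0,i=5
  ... -> .   bit 0 = 0  t=0,i=1
  bits 00010100 = 20

20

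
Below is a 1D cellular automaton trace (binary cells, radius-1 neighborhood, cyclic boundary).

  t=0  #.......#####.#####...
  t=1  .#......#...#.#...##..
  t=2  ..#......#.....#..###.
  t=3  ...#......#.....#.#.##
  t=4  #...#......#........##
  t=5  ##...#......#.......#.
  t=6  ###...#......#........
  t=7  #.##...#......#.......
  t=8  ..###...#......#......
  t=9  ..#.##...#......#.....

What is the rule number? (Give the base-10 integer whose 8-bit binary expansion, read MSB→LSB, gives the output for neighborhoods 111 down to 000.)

  [7] ### => .  t=0,i=9
  [6] ##. => #  t=0,i=12
  [5] #.# => .  t=0,i=13
  [4] #.. => #  t=0,i=1
  [3] .## => #  t=0,i=8
  [2] .#. => .  t=0,i=0
  [1] ..# => .  t=0,i=7
  [0] ... => .  t=0,i=2
  bits 01011000 = 88

88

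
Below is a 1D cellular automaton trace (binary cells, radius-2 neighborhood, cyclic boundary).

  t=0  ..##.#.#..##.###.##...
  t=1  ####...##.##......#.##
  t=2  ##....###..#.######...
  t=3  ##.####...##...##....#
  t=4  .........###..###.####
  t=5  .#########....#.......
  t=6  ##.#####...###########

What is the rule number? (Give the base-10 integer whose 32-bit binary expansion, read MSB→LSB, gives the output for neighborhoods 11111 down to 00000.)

2148873215

  ##### -> #   bit 31 = 1  t=1,i=0
  ####. -> .   bit 30 = 0  t=1,i=2
  ###.# -> .   bit 29 = 0  t=0,i=15
  ###.. -> .   bit 28 = 0  t=1,i=3
  ##.## -> .   bit 27 = 0  t=0,i=12
  ##.#. -> .   bit 26 = 0  t=0,i=4
  ##..# -> .   bit 25 = 0  t=2,i=9
  ##... -> .   bit 24 = 0  t=0,i=19
  #.### -> .   bit 23 = 0  t=0,i=13
  #.##. -> .   bit 22 = 0  t=0,i=17
  #.#.# -> .   bit 21 = 0  t=0,i=5
  #.#.. -> #   bit 20 = 1  t=0,i=7
  #..## -> .   bit 19 = 0  t=0,i=9
  #..#. -> #   bit 18 = 1  t=2,i=10
  #...# -> .   bit 17 = 0  t=1,i=5
  #.... -> #   bit 16 = 1  t=0,i=20
  .#### -> .   bit 15 = 0  t=1,i=21
  .###. -> .   bit 14 = 0  t=0,i=14
  .##.# -> #   bit 13 = 1  t=0,i=3
  .##.. -> #   bit 12 = 1  t=0,i=18
  .#.## -> .   bit 11 = 0  t=1,i=19
  .#.#. -> .   bit 10 = 0  t=0,i=6
  .#..# -> #   bit 9 = 1  t=0,i=8
  .#... -> #   bit 8 = 1  t=5,i=15
  ..### -> #   bit 7 = 1  t=2,i=6
  ..##. -> #   bit 6 = 1  t=0,i=2
  ..#.# -> #   bit 5 = 1  t=1,i=18
  ..#.. -> #   bit 4 = 1  t=5,i=14
  ...## -> #   bit 3 = 1  t=0,i=1
  ...#. -> #   bit 2 = 1  t=1,i=17
  ....# -> #   bit 1 = 1  t=0,i=0
  ..... -> #   bit 0 = 1  t=0,i=21
  bits 10000000000101010011001111111111 = 2148873215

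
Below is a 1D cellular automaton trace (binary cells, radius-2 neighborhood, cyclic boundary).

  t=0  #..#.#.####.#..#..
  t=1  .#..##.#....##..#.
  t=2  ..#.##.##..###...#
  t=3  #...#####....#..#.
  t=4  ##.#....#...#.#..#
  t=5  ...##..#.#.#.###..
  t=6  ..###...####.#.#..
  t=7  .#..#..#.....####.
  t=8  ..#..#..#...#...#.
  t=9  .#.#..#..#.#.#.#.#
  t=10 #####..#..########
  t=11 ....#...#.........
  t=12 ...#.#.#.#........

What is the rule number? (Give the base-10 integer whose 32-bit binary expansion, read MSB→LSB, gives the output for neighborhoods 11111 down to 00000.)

  ##### -> .   bit 31 = 0  t=3,i=6
  ####. -> .   bit 30 = 0  t=0,i=9
  ###.# -> .   bit 29 = 0  t=0,i=10
  ###.. -> #   bit 28 = 1  t=2,i=13
  ##.## -> #   bit 27 = 1  t=2,i=6
  ##.#. -> .   bit 26 = 0  t=0,i=11
  ##..# -> .   bit 25 = 0  t=1,i=14
  ##... -> .   bit 24 = 0  t=2,i=14
  #.### -> #   bit 23 = 1  t=0,i=7
  #.##. -> #   bit 22 = 1  t=2,i=4
  #.#.# -> #   bit 21 = 1  t=0,i=5
  #.#.. -> #   bit 20 = 1  t=0,i=12
  #..## -> .   bit 19 = 0  t=1,i=3
  #..#. -> .   bit 18 = 0  t=0,i=2
  #...# -> .   bit 17 = 0  t=2,i=15
  #.... -> .   bit 16 = 0  t=1,i=9
  .#### -> .   bit 15 = 0  t=0,i=8
  .###. -> .   bit 14 = 0  t=2,i=12
  .##.# -> #   bit 13 = 1  t=1,i=5
  .##.. -> #   bit 12 = 1  t=1,i=13
  .#.## -> .   bit 11 = 0  t=0,i=6
  .#.#. -> #   bit 10 = 1  t=0,i=4
  .#..# -> #   bit 9 = 1  t=0,i=1
  .#... -> #   bit 8 = 1  t=1,i=8
  ..### -> .   bit 7 = 0  t=2,i=11
  ..##. -> #   bit 6 = 1  t=1,i=4
  ..#.# -> .   bit 5 = 0  t=0,i=3
  ..#.. -> .   bit 4 = 0  t=0,i=0
  ...## -> #   bit 3 = 1  t=1,i=11
  ...#. -> #   bit 2 = 1  t=2,i=16
  ....# -> .   bit 1 = 0  t=1,i=10
  ..... -> .   bit 0 = 0  t=5,i=0
  bits 00011000111100000011011101001100 = 418395980

418395980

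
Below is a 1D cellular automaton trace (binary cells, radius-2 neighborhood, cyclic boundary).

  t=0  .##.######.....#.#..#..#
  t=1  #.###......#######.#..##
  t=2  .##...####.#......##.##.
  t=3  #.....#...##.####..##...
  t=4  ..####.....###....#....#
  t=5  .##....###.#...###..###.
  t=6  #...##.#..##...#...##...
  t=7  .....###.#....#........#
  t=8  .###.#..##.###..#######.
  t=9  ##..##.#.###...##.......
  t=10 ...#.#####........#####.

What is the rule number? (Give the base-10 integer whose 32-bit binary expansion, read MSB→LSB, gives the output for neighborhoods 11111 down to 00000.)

213724327

  [31] ##### => .  t=0,i=6
  [30] ####. => .  t=0,i=8
  [29] ###.# => .  t=1,i=0
  [28] ###.. => .  t=0,i=9
  [27] ##.## => #  t=0,i=3
  [26] ##.#. => #  t=1,i=18
  [25] ##..# => .  t=2,i=23
  [24] ##... => .  t=0,i=10
  [23] #.### => #  t=0,i=4
  [22] #.##. => .  t=0,i=1
  [21] #.#.# => #  t=9,i=7
  [20] #.#.. => #  t=0,i=17
  [19] #..## => #  t=1,i=21
  [18] #..#. => #  t=0,i=19
  [17] #...# => .  t=2,i=4
  [16] #.... => #  t=0,i=11
  [15] .#### => .  t=0,i=5
  [14] .###. => .  t=1,i=3
  [13] .##.# => #  t=0,i=2
  [12] .##.. => .  t=2,i=2
  [11] .#.## => #  t=0,i=0
  [10] .#.#. => #  t=0,i=16
  [9] .#..# => .  t=0,i=18
  [8] .#... => .  t=2,i=12
  [7] ..### => #  t=1,i=11
  [6] ..##. => .  t=2,i=1
  [5] ..#.# => #  t=0,i=15
  [4] ..#.. => .  t=0,i=20
  [3] ...## => .  t=1,i=10
  [2] ...#. => #  t=0,i=14
  [1] ....# => #  t=0,i=13
  [0] ..... => #  t=0,i=12
  bits 00001100101111010010110010100111 = 213724327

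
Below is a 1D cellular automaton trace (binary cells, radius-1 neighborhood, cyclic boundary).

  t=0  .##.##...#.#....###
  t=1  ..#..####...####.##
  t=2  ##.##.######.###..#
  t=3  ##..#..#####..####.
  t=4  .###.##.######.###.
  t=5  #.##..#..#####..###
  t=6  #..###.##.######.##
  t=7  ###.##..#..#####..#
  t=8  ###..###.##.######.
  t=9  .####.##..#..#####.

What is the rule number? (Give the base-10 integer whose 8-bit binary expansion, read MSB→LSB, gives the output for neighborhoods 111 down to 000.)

  ###|#  b7=1 t=0,i=17
  ##.|#  b6=1 t=0,i=2
  #.#|.  b5=0 t=0,i=0
  #..|#  b4=1 t=0,i=6
  .##|.  b3=0 t=0,i=1
  .#.|.  b2=0 t=0,i=9
  ..#|#  b1=1 t=0,i=8
  ...|#  b0=1 t=0,i=7
  bits 11010011 = 211

211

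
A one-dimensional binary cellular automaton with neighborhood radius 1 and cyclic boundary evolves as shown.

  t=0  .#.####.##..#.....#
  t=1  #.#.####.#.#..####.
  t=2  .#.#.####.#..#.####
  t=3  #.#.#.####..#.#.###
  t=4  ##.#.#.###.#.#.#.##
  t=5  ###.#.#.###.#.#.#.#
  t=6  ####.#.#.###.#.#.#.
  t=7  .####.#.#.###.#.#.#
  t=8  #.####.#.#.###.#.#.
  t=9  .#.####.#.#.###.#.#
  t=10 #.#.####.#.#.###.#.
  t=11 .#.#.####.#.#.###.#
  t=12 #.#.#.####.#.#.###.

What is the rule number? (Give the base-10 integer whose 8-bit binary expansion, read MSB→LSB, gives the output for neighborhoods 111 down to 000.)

227

  ### -> #   bit 7 = 1  t=0,i=4
  ##. -> #   bit 6 = 1  t=0,i=6
  #.# -> #   bit 5 = 1  t=0,i=0
  #.. -> .   bit 4 = 0  t=0,i=10
  .## -> .   bit 3 = 0  t=0,i=3
  .#. -> .   bit 2 = 0  t=0,i=1
  ..# -> #   bit 1 = 1  t=0,i=11
  ... -> #   bit 0 = 1  t=0,i=14
  bits 11100011 = 227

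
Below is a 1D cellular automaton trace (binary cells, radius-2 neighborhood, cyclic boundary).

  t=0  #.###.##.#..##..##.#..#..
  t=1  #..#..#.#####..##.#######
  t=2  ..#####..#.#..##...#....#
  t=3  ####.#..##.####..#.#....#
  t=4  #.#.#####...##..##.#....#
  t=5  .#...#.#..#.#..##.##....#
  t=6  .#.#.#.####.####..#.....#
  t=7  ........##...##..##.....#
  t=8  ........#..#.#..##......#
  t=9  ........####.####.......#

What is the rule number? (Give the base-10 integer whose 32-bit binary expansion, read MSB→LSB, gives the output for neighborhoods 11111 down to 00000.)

  #####|.  b31=0 t=1,i=10
  ####.|#  b30=1 t=1,i=11
  ###.#|.  b29=0 t=0,i=4
  ###..|.  b28=0 t=1,i=0
  ##.##|.  b27=0 t=0,i=5
  ##.#.|#  b26=1 t=0,i=8
  ##..#|.  b25=0 t=0,i=14
  ##...|.  b24=0 t=2,i=16
  #.###|.  b23=0 t=0,i=2
  #.##.|#  b22=1 t=0,i=6
  #.#.#|.  b21=0 t=4,i=2
  #.#..|#  b20=1 t=0,i=9
  #..##|#  b19=1 t=0,i=11
  #..#.|#  b18=1 t=0,i=21
  #...#|#  b17=1 t=2,i=17
  #....|.  b16=0 t=2,i=21
  .####|#  b15=1 t=1,i=9
  .###.|#  b14=1 t=0,i=3
  .##.#|.  b13=0 t=0,i=7
  .##..|.  b12=0 t=0,i=13
  .#.##|.  b11=0 t=0,i=1
  .#.#.|.  b10=0 t=2,i=10
  .#..#|#  b9=1 t=0,i=10
  .#...|.  b8=0 t=2,i=20
  ..###|#  b7=1 t=2,i=2
  ..##.|#  b6=1 t=0,i=12
  ..#.#|#  b5=1 t=0,i=0
  ..#..|#  b4=1 t=0,i=22
  ...##|.  b3=0 t=3,i=23
  ...#.|.  b2=0 t=2,i=18
  ....#|.  b1=0 t=2,i=22
  .....|.  b0=0 t=6,i=21
  bits 01000100010111101100001011110000 = 1147060976

1147060976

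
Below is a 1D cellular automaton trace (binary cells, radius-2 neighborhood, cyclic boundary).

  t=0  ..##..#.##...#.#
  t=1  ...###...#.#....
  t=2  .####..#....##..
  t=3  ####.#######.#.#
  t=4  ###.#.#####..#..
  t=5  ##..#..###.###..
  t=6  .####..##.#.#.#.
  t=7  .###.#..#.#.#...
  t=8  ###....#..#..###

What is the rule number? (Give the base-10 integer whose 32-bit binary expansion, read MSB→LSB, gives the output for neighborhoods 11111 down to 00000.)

3391615386

  nb #####: next=#  (t=3,i=1, bit31=1)
  nb ####.: next=#  (t=2,i=3, bit30=1)
  nb ###.#: next=.  (t=3,i=3, bit29=0)
  nb ###..: next=.  (t=1,i=5, bit28=0)
  nb ##.##: next=#  (t=3,i=4, bit27=1)
  nb ##.#.: next=.  (t=3,i=12, bit26=0)
  nb ##..#: next=#  (t=0,i=4, bit25=1)
  nb ##...: next=.  (t=0,i=10, bit24=0)
  nb #.###: next=.  (t=3,i=5, bit23=0)
  nb #.##.: next=.  (t=0,i=8, bit22=0)
  nb #.#.#: next=#  (t=3,i=13, bit21=1)
  nb #.#..: next=.  (t=0,i=15, bit20=0)
  nb #..##: next=.  (t=0,i=1, bit19=0)
  nb #..#.: next=#  (t=0,i=5, bit18=1)
  nb #...#: next=#  (t=0,i=11, bit17=1)
  nb #....: next=#  (t=1,i=13, bit16=1)
  nb .####: next=#  (t=2,i=2, bit15=1)
  nb .###.: next=#  (t=1,i=4, bit14=1)
  nb .##.#: next=#  (t=6,i=8, bit13=1)
  nb .##..: next=#  (t=0,i=3, bit12=1)
  nb .#.##: next=.  (t=0,i=7, bit11=0)
  nb .#.#.: next=.  (t=0,i=14, bit10=0)
  nb .#..#: next=.  (t=0,i=0, bit9=0)
  nb .#...: next=#  (t=1,i=12, bit8=1)
  nb ..###: next=#  (t=1,i=3, bit7=1)
  nb ..##.: next=.  (t=0,i=2, bit6=0)
  nb ..#.#: next=.  (t=0,i=6, bit5=0)
  nb ..#..: next=#  (t=2,i=7, bit4=1)
  nb ...##: next=#  (t=1,i=2, bit3=1)
  nb ...#.: next=.  (t=0,i=12, bit2=0)
  nb ....#: next=#  (t=1,i=1, bit1=1)
  nb .....: next=.  (t=1,i=0, bit0=0)
  bits 11001010001001111111000110011010 = 3391615386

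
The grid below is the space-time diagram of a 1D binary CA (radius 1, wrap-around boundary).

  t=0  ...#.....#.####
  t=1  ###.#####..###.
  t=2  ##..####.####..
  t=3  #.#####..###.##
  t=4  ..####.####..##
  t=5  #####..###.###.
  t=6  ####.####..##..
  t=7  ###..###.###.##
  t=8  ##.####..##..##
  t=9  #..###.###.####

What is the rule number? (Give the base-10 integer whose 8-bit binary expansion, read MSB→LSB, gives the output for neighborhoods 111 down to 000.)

  ###|#  b7=1 t=0,i=12
  ##.|.  b6=0 t=0,i=14
  #.#|.  b5=0 t=0,i=10
  #..|#  b4=1 t=0,i=0
  .##|#  b3=1 t=0,i=11
  .#.|.  b2=0 t=0,i=3
  ..#|#  b1=1 t=0,i=2
  ...|#  b0=1 t=0,i=1
  bits 10011011 = 155

155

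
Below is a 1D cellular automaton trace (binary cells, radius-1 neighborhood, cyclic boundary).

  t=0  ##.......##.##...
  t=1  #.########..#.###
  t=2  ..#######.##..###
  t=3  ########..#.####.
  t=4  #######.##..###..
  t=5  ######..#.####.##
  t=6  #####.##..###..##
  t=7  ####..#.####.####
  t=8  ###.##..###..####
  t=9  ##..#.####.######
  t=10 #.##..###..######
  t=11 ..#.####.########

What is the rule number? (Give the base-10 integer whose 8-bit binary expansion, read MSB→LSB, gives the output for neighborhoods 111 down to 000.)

  ###|#  b7=1 t=1,i=3
  ##.|.  b6=0 t=0,i=1
  #.#|.  b5=0 t=0,i=11
  #..|#  b4=1 t=0,i=2
  .##|#  b3=1 t=0,i=0
  .#.|.  b2=0 t=1,i=12
  ..#|#  b1=1 t=0,i=8
  ...|#  b0=1 t=0,i=3
  bits 10011011 = 155

155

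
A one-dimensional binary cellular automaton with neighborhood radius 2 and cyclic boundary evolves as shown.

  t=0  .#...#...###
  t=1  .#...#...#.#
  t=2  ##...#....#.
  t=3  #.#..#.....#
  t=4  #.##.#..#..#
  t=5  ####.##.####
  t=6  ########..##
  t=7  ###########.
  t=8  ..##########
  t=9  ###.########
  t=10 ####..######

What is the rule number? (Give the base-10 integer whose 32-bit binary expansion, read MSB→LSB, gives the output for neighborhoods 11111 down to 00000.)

4216860369

  nb #####: next=#  (t=5,i=0, bit31=1)
  nb ####.: next=#  (t=5,i=2, bit30=1)
  nb ###.#: next=#  (t=0,i=11, bit29=1)
  nb ###..: next=#  (t=6,i=7, bit28=1)
  nb ##.##: next=#  (t=4,i=1, bit27=1)
  nb ##.#.: next=.  (t=0,i=0, bit26=0)
  nb ##..#: next=#  (t=6,i=8, bit25=1)
  nb ##...: next=#  (t=2,i=2, bit24=1)
  nb #.###: next=.  (t=5,i=8, bit23=0)
  nb #.##.: next=#  (t=2,i=0, bit22=1)
  nb #.#.#: next=.  (t=1,i=11, bit21=0)
  nb #.#..: next=#  (t=0,i=1, bit20=1)
  nb #..##: next=#  (t=4,i=10, bit19=1)
  nb #..#.: next=.  (t=3,i=4, bit18=0)
  nb #...#: next=.  (t=0,i=3, bit17=0)
  nb #....: next=.  (t=2,i=7, bit16=0)
  nb .####: next=.  (t=5,i=9, bit15=0)
  nb .###.: next=.  (t=0,i=10, bit14=0)
  nb .##.#: next=#  (t=3,i=0, bit13=1)
  nb .##..: next=.  (t=2,i=1, bit12=0)
  nb .#.##: next=#  (t=2,i=11, bit11=1)
  nb .#.#.: next=#  (t=1,i=0, bit10=1)
  nb .#..#: next=#  (t=3,i=3, bit9=1)
  nb .#...: next=.  (t=0,i=2, bit8=0)
  nb ..###: next=#  (t=0,i=9, bit7=1)
  nb ..##.: next=#  (t=3,i=11, bit6=1)
  nb ..#.#: next=.  (t=1,i=9, bit5=0)
  nb ..#..: next=#  (t=0,i=5, bit4=1)
  nb ...##: next=.  (t=0,i=8, bit3=0)
  nb ...#.: next=.  (t=0,i=4, bit2=0)
  nb ....#: next=.  (t=2,i=8, bit1=0)
  nb .....: next=#  (t=3,i=8, bit0=1)
  bits 11111011010110000010111011010001 = 4216860369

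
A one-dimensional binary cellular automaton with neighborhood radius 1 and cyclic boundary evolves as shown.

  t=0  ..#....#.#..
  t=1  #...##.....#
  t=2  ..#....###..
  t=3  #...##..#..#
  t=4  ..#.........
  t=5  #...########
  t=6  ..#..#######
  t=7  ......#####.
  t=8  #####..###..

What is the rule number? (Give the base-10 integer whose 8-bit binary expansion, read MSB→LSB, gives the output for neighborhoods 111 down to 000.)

129

  ### -> #   bit 7 = 1  t=2,i=8
  ##. -> .   bit 6 = 0  t=1,i=0
  #.# -> .   bit 5 = 0  t=0,i=8
  #.. -> .   bit 4 = 0  t=0,i=3
  .## -> .   bit 3 = 0  t=1,i=4
  .#. -> .   bit 2 = 0  t=0,i=2
  ..# -> .   bit 1 = 0  t=0,i=1
  ... -> #   bit 0 = 1  t=0,i=0
  bits 10000001 = 129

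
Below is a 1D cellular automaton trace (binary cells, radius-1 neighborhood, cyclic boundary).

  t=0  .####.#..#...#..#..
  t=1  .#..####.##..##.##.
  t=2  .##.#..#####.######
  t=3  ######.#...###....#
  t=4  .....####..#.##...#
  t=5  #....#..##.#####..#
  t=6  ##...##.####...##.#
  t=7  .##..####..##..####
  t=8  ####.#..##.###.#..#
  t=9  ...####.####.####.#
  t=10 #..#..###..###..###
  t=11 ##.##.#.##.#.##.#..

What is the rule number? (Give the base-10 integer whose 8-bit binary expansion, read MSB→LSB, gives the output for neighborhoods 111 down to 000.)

  nb ###: next=.  (t=0,i=2, bit7=0)
  nb ##.: next=#  (t=0,i=4, bit6=1)
  nb #.#: next=#  (t=0,i=5, bit5=1)
  nb #..: next=#  (t=0,i=7, bit4=1)
  nb .##: next=#  (t=0,i=1, bit3=1)
  nb .#.: next=#  (t=0,i=6, bit2=1)
  nb ..#: next=.  (t=0,i=0, bit1=0)
  nb ...: next=.  (t=0,i=11, bit0=0)
  bits 01111100 = 124

124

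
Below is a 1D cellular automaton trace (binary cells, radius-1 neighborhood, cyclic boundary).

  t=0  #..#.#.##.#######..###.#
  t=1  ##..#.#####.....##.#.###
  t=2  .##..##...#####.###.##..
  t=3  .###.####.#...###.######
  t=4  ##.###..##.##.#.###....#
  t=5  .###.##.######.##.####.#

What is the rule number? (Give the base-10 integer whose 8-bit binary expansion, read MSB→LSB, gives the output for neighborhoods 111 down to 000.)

  [7] ### => .  t=0,i=11
  [6] ##. => #  t=0,i=0
  [5] #.# => #  t=0,i=4
  [4] #.. => #  t=0,i=1
  [3] .## => #  t=0,i=7
  [2] .#. => .  t=0,i=3
  [1] ..# => .  t=0,i=2
  [0] ... => #  t=1,i=12
  bits 01111001 = 121

121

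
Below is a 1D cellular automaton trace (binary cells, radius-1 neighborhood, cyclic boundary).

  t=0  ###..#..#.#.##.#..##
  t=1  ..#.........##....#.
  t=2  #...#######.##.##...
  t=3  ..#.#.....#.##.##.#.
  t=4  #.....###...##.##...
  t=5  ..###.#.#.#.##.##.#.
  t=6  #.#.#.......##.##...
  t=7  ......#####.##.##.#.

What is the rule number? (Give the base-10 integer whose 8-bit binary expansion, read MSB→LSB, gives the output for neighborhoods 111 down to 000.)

  ### -> .   bit 7 = 0  t=0,i=0
  ##. -> #   bit 6 = 1  t=0,i=2
  #.# -> .   bit 5 = 0  t=0,i=9
  #.. -> .   bit 4 = 0  t=0,i=3
  .## -> #   bit 3 = 1  t=0,i=12
  .#. -> .   bit 2 = 0  t=0,i=5
  ..# -> .   bit 1 = 0  t=0,i=4
  ... -> #   bit 0 = 1  t=1,i=0
  bits 01001001 = 73

73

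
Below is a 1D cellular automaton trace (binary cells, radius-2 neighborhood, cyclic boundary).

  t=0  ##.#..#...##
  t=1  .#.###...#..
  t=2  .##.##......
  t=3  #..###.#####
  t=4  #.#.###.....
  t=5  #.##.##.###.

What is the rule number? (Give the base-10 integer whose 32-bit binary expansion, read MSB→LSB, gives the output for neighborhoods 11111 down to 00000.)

947739179

  [31] ##### => .  t=3,i=9
  [30] ####. => .  t=0,i=0
  [29] ###.# => #  t=0,i=1
  [28] ###.. => #  t=1,i=5
  [27] ##.## => #  t=2,i=3
  [26] ##.#. => .  t=0,i=2
  [25] ##..# => .  t=3,i=1
  [24] ##... => .  t=1,i=6
  [23] #.### => .  t=1,i=3
  [22] #.##. => #  t=2,i=4
  [21] #.#.# => #  t=4,i=2
  [20] #.#.. => #  t=0,i=3
  [19] #..## => #  t=3,i=2
  [18] #..#. => #  t=0,i=5
  [17] #...# => .  t=0,i=8
  [16] #.... => #  t=2,i=7
  [15] .#### => .  t=0,i=11
  [14] .###. => #  t=1,i=4
  [13] .##.# => .  t=2,i=2
  [12] .##.. => #  t=2,i=5
  [11] .#.## => #  t=1,i=2
  [10] .#.#. => .  t=4,i=1
  [9] .#..# => #  t=0,i=4
  [8] .#... => .  t=0,i=7
  [7] ..### => .  t=0,i=10
  [6] ..##. => .  t=2,i=1
  [5] ..#.# => #  t=1,i=1
  [4] ..#.. => .  t=0,i=6
  [3] ...## => #  t=0,i=9
  [2] ...#. => .  t=1,i=0
  [1] ....# => #  t=2,i=11
  [0] ..... => #  t=2,i=8
  bits 00111000011111010101101000101011 = 947739179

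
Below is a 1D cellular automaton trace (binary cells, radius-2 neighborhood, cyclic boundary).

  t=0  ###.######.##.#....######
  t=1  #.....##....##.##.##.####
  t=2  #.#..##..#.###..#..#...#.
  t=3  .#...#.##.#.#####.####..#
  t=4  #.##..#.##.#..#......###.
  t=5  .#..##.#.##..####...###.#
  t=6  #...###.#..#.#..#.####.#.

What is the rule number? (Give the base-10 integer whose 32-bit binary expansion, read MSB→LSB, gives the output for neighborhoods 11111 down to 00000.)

  nb #####: next=#  (t=0,i=0, bit31=1)
  nb ####.: next=.  (t=0,i=1, bit30=0)
  nb ###.#: next=.  (t=0,i=2, bit29=0)
  nb ###..: next=#  (t=1,i=0, bit28=1)
  nb ##.##: next=.  (t=0,i=3, bit27=0)
  nb ##.#.: next=#  (t=0,i=13, bit26=1)
  nb ##..#: next=#  (t=2,i=7, bit25=1)
  nb ##...: next=.  (t=1,i=1, bit24=0)
  nb #.###: next=.  (t=0,i=4, bit23=0)
  nb #.##.: next=.  (t=0,i=11, bit22=0)
  nb #.#.#: next=.  (t=2,i=0, bit21=0)
  nb #.#..: next=.  (t=0,i=14, bit20=0)
  nb #..##: next=.  (t=2,i=4, bit19=0)
  nb #..#.: next=#  (t=2,i=8, bit18=1)
  nb #...#: next=#  (t=2,i=21, bit17=1)
  nb #....: next=#  (t=0,i=16, bit16=1)
  nb .####: next=.  (t=0,i=5, bit15=0)
  nb .###.: next=#  (t=2,i=12, bit14=1)
  nb .##.#: next=#  (t=0,i=12, bit13=1)
  nb .##..: next=.  (t=1,i=7, bit12=0)
  nb .#.##: next=#  (t=2,i=10, bit11=1)
  nb .#.#.: next=#  (t=2,i=1, bit10=1)
  nb .#..#: next=.  (t=2,i=3, bit9=0)
  nb .#...: next=#  (t=0,i=15, bit8=1)
  nb ..###: next=#  (t=0,i=19, bit7=1)
  nb ..##.: next=#  (t=1,i=6, bit6=1)
  nb ..#.#: next=.  (t=2,i=9, bit5=0)
  nb ..#..: next=#  (t=2,i=16, bit4=1)
  nb ...##: next=#  (t=0,i=18, bit3=1)
  nb ...#.: next=.  (t=2,i=22, bit2=0)
  nb ....#: next=.  (t=0,i=17, bit1=0)
  nb .....: next=.  (t=1,i=3, bit0=0)
  bits 10010110000001110110110111011000 = 2517069272

2517069272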